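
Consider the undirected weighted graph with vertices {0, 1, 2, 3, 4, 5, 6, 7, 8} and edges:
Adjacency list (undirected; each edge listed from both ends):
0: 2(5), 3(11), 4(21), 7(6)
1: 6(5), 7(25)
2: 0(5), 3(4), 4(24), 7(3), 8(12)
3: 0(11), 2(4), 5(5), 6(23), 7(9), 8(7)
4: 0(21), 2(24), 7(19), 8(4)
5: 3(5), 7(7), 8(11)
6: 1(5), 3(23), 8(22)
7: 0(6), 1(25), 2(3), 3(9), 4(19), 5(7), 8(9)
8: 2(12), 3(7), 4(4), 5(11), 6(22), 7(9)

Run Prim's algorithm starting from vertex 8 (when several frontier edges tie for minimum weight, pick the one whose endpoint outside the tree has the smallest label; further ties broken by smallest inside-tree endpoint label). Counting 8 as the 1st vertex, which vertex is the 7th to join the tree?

5

Grow the tree from 8 using Prim:
Step 1: cheapest edge leaving the tree is 4 8 (4); add 4.
Step 2: cheapest edge leaving the tree is 3 8 (7); add 3.
Step 3: cheapest edge leaving the tree is 2 3 (4); add 2.
Step 4: cheapest edge leaving the tree is 2 7 (3); add 7.
Step 5: cheapest edge leaving the tree is 0 2 (5); add 0.
Step 6: cheapest edge leaving the tree is 3 5 (5); add 5.
Step 7: cheapest edge leaving the tree is 6 8 (22); add 6.
Step 8: cheapest edge leaving the tree is 1 6 (5); add 1.
Vertex order: 8, 4, 3, 2, 7, 0, 5, 6, 1. The 7th vertex is 5.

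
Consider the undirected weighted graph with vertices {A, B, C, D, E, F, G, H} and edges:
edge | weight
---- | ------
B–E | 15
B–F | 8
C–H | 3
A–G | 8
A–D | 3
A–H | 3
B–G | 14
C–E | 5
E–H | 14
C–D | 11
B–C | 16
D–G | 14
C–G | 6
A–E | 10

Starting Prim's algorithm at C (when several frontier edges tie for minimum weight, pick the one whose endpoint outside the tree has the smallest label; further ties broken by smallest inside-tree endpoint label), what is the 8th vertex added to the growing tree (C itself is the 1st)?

F

Prim's algorithm from C:
Step 1: cheapest edge leaving the tree is C–H (3); add H.
Step 2: cheapest edge leaving the tree is A–H (3); add A.
Step 3: cheapest edge leaving the tree is A–D (3); add D.
Step 4: cheapest edge leaving the tree is C–E (5); add E.
Step 5: cheapest edge leaving the tree is C–G (6); add G.
Step 6: cheapest edge leaving the tree is B–G (14); add B.
Step 7: cheapest edge leaving the tree is B–F (8); add F.
Vertex order: C, H, A, D, E, G, B, F. The 8th vertex is F.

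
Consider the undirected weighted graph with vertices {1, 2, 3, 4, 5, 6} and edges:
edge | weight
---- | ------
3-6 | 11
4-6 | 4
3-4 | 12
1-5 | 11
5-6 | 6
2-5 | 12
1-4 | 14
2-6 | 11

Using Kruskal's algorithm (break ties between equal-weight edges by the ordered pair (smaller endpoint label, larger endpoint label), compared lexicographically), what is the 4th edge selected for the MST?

2-6

Kruskal: consider edges lightest-first.
4-6 (4): add — endpoints in different components.
5-6 (6): add — endpoints in different components.
1-5 (11): add — endpoints in different components.
2-6 (11): add — endpoints in different components.
3-6 (11): add — endpoints in different components.
The 4th edge added is 2-6.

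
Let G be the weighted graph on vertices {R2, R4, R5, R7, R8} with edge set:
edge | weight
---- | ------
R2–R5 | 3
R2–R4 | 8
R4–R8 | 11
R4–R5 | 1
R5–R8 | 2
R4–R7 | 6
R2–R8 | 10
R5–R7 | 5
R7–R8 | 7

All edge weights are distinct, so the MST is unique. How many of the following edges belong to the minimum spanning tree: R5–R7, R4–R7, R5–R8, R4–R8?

2

Kruskal: consider edges lightest-first.
R4–R5 (1): add — endpoints in different components.
R5–R8 (2): add — endpoints in different components.
R2–R5 (3): add — endpoints in different components.
R5–R7 (5): add — endpoints in different components.
MST edge set: {R4–R5, R5–R8, R2–R5, R5–R7}.
Of the listed edges, {R5–R7, R5–R8} are in the MST → 2.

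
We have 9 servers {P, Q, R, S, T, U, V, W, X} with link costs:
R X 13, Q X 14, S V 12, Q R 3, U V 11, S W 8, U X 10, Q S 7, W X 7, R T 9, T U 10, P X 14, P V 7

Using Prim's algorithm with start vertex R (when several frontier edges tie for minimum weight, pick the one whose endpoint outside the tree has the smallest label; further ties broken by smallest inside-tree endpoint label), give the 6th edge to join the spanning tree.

Grow the tree from R using Prim:
Step 1: cheapest edge leaving the tree is Q R (3); add Q.
Step 2: cheapest edge leaving the tree is Q S (7); add S.
Step 3: cheapest edge leaving the tree is S W (8); add W.
Step 4: cheapest edge leaving the tree is W X (7); add X.
Step 5: cheapest edge leaving the tree is R T (9); add T.
Step 6: cheapest edge leaving the tree is T U (10); add U.
Step 7: cheapest edge leaving the tree is U V (11); add V.
Step 8: cheapest edge leaving the tree is P V (7); add P.
The 6th edge added is T U.

T-U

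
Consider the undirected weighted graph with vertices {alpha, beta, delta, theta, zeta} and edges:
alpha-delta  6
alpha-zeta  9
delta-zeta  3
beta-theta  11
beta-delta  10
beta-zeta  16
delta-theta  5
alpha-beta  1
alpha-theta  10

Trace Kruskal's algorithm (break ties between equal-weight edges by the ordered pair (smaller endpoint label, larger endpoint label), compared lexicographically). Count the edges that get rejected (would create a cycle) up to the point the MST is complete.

0

Kruskal: consider edges lightest-first.
alpha-beta (1): add — endpoints in different components.
delta-zeta (3): add — endpoints in different components.
delta-theta (5): add — endpoints in different components.
alpha-delta (6): add — endpoints in different components.
Edges rejected before the tree was complete: 0.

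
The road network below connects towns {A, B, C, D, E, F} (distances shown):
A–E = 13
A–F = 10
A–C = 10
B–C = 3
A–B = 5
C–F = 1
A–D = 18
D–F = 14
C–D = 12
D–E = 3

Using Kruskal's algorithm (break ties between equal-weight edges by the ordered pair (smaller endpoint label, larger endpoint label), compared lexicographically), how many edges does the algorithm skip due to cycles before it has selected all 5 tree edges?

2

Kruskal's algorithm — process edges by increasing weight (ties by edge label):
C–F (1): add. Components now {A} {B} {C,F} {D} {E}
B–C (3): add. Components now {A} {B,C,F} {D} {E}
D–E (3): add. Components now {A} {B,C,F} {D,E}
A–B (5): add. Components now {A,B,C,F} {D,E}
A–C (10): skip — A and C already connected.
A–F (10): skip — A and F already connected.
C–D (12): add. Components now {A,B,C,D,E,F}
Edges rejected before the tree was complete: 2.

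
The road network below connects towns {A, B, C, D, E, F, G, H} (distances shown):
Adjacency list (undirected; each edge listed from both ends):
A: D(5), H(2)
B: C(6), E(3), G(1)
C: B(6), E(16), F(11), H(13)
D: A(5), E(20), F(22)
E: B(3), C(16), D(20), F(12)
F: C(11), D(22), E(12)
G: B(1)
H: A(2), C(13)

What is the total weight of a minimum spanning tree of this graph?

41

Kruskal: consider edges lightest-first.
B–G (1): add — endpoints in different components.
A–H (2): add — endpoints in different components.
B–E (3): add — endpoints in different components.
A–D (5): add — endpoints in different components.
B–C (6): add — endpoints in different components.
C–F (11): add — endpoints in different components.
E–F (12): skip — E and F already connected.
C–H (13): add — endpoints in different components.
MST edges: B–G, A–H, B–E, A–D, B–C, C–F, C–H; total weight 1+2+3+5+6+11+13 = 41.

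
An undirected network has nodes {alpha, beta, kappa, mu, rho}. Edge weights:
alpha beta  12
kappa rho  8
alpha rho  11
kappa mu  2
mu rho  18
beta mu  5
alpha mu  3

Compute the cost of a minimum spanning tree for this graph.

18

Prim, starting at rho.
Step 1: cheapest edge leaving the tree is kappa rho (8); add kappa.
Step 2: cheapest edge leaving the tree is kappa mu (2); add mu.
Step 3: cheapest edge leaving the tree is alpha mu (3); add alpha.
Step 4: cheapest edge leaving the tree is beta mu (5); add beta.
MST edges: kappa rho, kappa mu, alpha mu, beta mu; total weight 8+2+3+5 = 18.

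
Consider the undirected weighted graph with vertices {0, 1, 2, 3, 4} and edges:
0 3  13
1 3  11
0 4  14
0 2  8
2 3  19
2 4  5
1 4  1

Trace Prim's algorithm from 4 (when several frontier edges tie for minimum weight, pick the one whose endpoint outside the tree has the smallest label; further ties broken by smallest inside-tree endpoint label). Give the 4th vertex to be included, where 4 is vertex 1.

0

Prim, starting at 4.
Step 1: frontier [1 4 1, 2 4 5, 0 4 14] → take 1 4 (1); add 1.
Step 2: frontier [1 3 11, 2 4 5, 0 4 14] → take 2 4 (5); add 2.
Step 3: frontier [1 3 11, 0 2 8, 2 3 19, 0 4 14] → take 0 2 (8); add 0.
Step 4: frontier [0 3 13, 1 3 11, 2 3 19] → take 1 3 (11); add 3.
Vertex order: 4, 1, 2, 0, 3. The 4th vertex is 0.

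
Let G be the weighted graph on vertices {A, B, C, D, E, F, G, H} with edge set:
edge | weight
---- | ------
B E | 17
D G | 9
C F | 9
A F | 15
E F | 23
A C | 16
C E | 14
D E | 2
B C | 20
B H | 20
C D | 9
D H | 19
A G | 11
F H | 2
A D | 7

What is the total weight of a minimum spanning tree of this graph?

Prim's algorithm from F:
Step 1: cheapest edge leaving the tree is F H (2); add H.
Step 2: cheapest edge leaving the tree is C F (9); add C.
Step 3: cheapest edge leaving the tree is C D (9); add D.
Step 4: cheapest edge leaving the tree is D E (2); add E.
Step 5: cheapest edge leaving the tree is A D (7); add A.
Step 6: cheapest edge leaving the tree is D G (9); add G.
Step 7: cheapest edge leaving the tree is B E (17); add B.
MST edges: F H, C F, C D, D E, A D, D G, B E; total weight 2+9+9+2+7+9+17 = 55.

55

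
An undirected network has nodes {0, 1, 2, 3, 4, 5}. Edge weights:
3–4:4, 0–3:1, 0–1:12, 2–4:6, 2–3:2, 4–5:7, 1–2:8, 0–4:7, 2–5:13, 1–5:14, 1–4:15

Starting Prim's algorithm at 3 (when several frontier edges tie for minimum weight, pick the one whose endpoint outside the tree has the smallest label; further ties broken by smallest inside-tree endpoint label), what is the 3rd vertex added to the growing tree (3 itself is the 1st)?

2

Prim, starting at 3.
Step 1: cheapest edge leaving the tree is 0–3 (1); add 0.
Step 2: cheapest edge leaving the tree is 2–3 (2); add 2.
Step 3: cheapest edge leaving the tree is 3–4 (4); add 4.
Step 4: cheapest edge leaving the tree is 4–5 (7); add 5.
Step 5: cheapest edge leaving the tree is 1–2 (8); add 1.
Vertex order: 3, 0, 2, 4, 5, 1. The 3rd vertex is 2.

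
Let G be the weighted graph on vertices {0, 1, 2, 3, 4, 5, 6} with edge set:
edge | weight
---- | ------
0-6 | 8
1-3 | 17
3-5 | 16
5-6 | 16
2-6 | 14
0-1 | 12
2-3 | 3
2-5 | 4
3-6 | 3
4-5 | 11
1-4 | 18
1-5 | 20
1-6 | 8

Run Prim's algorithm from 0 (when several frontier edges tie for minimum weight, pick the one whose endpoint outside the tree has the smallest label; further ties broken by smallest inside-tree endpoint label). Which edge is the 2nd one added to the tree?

3-6

Grow the tree from 0 using Prim:
Step 1: cheapest edge leaving the tree is 0-6 (8); add 6.
Step 2: cheapest edge leaving the tree is 3-6 (3); add 3.
Step 3: cheapest edge leaving the tree is 2-3 (3); add 2.
Step 4: cheapest edge leaving the tree is 2-5 (4); add 5.
Step 5: cheapest edge leaving the tree is 1-6 (8); add 1.
Step 6: cheapest edge leaving the tree is 4-5 (11); add 4.
The 2nd edge added is 3-6.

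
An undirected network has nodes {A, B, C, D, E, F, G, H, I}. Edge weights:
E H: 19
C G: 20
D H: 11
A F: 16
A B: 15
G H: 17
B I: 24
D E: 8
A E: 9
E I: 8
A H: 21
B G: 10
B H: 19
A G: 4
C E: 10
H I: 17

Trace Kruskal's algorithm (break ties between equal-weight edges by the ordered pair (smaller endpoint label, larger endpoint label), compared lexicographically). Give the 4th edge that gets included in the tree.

A-E

Sort edges by weight, then run Kruskal:
A G (4): add — endpoints in different components.
D E (8): add — endpoints in different components.
E I (8): add — endpoints in different components.
A E (9): add — endpoints in different components.
B G (10): add — endpoints in different components.
C E (10): add — endpoints in different components.
D H (11): add — endpoints in different components.
A B (15): skip — A and B already connected.
A F (16): add — endpoints in different components.
The 4th edge added is A E.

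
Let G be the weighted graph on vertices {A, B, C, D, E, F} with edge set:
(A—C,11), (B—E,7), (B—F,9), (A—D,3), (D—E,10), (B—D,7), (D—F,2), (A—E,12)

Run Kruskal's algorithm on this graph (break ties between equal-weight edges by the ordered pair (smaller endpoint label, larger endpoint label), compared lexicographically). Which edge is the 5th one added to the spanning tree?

A-C

Kruskal: consider edges lightest-first.
D—F (2): add. Components now {A} {B} {C} {D,F} {E}
A—D (3): add. Components now {A,D,F} {B} {C} {E}
B—D (7): add. Components now {A,B,D,F} {C} {E}
B—E (7): add. Components now {A,B,D,E,F} {C}
B—F (9): skip — B and F already connected.
D—E (10): skip — D and E already connected.
A—C (11): add. Components now {A,B,C,D,E,F}
The 5th edge added is A—C.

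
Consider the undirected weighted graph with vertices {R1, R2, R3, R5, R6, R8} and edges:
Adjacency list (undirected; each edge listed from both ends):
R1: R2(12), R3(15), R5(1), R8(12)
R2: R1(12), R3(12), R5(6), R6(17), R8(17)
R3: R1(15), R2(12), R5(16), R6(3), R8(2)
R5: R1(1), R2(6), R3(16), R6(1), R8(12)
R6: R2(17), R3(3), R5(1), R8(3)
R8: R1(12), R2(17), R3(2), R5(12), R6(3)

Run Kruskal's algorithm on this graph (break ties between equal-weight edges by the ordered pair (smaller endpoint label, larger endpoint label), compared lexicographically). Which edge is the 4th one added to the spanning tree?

Kruskal: consider edges lightest-first.
R1–R5 (1): add — endpoints in different components.
R5–R6 (1): add — endpoints in different components.
R3–R8 (2): add — endpoints in different components.
R3–R6 (3): add — endpoints in different components.
R6–R8 (3): skip — R8 and R6 already connected.
R2–R5 (6): add — endpoints in different components.
The 4th edge added is R3–R6.

R3-R6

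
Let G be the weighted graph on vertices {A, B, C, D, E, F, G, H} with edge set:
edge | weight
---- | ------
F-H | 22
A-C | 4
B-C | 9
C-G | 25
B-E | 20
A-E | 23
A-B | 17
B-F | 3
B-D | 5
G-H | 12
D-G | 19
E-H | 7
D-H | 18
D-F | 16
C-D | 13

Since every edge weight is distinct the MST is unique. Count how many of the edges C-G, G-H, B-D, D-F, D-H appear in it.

3

Kruskal's algorithm — process edges by increasing weight (ties by edge label):
B-F (3): add — endpoints in different components.
A-C (4): add — endpoints in different components.
B-D (5): add — endpoints in different components.
E-H (7): add — endpoints in different components.
B-C (9): add — endpoints in different components.
G-H (12): add — endpoints in different components.
C-D (13): skip — C and D already connected.
D-F (16): skip — D and F already connected.
A-B (17): skip — A and B already connected.
D-H (18): add — endpoints in different components.
MST edge set: {B-F, A-C, B-D, E-H, B-C, G-H, D-H}.
Of the listed edges, {G-H, B-D, D-H} are in the MST → 3.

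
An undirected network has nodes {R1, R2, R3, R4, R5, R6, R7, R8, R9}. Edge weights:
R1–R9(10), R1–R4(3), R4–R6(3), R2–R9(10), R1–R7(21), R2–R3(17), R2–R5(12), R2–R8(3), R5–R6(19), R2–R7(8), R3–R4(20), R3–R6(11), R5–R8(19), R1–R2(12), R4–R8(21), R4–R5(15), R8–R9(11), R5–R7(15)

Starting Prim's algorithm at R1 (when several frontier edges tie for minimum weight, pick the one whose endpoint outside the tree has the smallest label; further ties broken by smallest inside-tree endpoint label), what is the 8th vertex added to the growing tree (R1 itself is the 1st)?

Prim's algorithm from R1:
Step 1: cheapest edge leaving the tree is R1–R4 (3); add R4.
Step 2: cheapest edge leaving the tree is R4–R6 (3); add R6.
Step 3: cheapest edge leaving the tree is R1–R9 (10); add R9.
Step 4: cheapest edge leaving the tree is R2–R9 (10); add R2.
Step 5: cheapest edge leaving the tree is R2–R8 (3); add R8.
Step 6: cheapest edge leaving the tree is R2–R7 (8); add R7.
Step 7: cheapest edge leaving the tree is R3–R6 (11); add R3.
Step 8: cheapest edge leaving the tree is R2–R5 (12); add R5.
Vertex order: R1, R4, R6, R9, R2, R8, R7, R3, R5. The 8th vertex is R3.

R3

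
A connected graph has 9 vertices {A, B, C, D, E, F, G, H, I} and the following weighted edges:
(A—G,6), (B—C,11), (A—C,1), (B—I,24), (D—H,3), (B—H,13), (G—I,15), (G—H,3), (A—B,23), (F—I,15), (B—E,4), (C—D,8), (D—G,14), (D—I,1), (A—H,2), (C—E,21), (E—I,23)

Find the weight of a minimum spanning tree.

Kruskal's algorithm — process edges by increasing weight (ties by edge label):
A—C (1): add — endpoints in different components.
D—I (1): add — endpoints in different components.
A—H (2): add — endpoints in different components.
D—H (3): add — endpoints in different components.
G—H (3): add — endpoints in different components.
B—E (4): add — endpoints in different components.
A—G (6): skip — A and G already connected.
C—D (8): skip — C and D already connected.
B—C (11): add — endpoints in different components.
B—H (13): skip — B and H already connected.
D—G (14): skip — D and G already connected.
F—I (15): add — endpoints in different components.
MST edges: A—C, D—I, A—H, D—H, G—H, B—E, B—C, F—I; total weight 1+1+2+3+3+4+11+15 = 40.

40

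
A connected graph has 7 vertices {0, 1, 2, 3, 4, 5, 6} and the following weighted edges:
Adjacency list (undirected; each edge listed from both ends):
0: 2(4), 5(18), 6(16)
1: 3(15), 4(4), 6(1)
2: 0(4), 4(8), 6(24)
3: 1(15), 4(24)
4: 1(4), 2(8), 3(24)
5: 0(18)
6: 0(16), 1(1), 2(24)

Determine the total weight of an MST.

Prim's algorithm from 0:
Step 1: frontier [0–2 4, 0–6 16, 0–5 18] → take 0–2 (4); add 2.
Step 2: frontier [0–6 16, 0–5 18, 2–4 8, 2–6 24] → take 2–4 (8); add 4.
Step 3: frontier [0–6 16, 0–5 18, 2–6 24, 1–4 4, 3–4 24] → take 1–4 (4); add 1.
Step 4: frontier [0–6 16, 0–5 18, 1–6 1, 1–3 15, 2–6 24, 3–4 24] → take 1–6 (1); add 6.
Step 5: frontier [0–5 18, 1–3 15, 3–4 24] → take 1–3 (15); add 3.
Step 6: frontier [0–5 18] → take 0–5 (18); add 5.
MST edges: 0–2, 2–4, 1–4, 1–6, 1–3, 0–5; total weight 4+8+4+1+15+18 = 50.

50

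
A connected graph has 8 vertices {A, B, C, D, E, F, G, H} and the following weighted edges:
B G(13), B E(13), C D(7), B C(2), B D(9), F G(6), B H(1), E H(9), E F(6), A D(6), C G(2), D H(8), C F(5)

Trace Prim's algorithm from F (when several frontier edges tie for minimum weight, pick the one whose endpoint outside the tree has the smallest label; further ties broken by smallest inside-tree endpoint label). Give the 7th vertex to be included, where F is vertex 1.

Prim, starting at F.
Step 1: cheapest edge leaving the tree is C F (5); add C.
Step 2: cheapest edge leaving the tree is B C (2); add B.
Step 3: cheapest edge leaving the tree is B H (1); add H.
Step 4: cheapest edge leaving the tree is C G (2); add G.
Step 5: cheapest edge leaving the tree is E F (6); add E.
Step 6: cheapest edge leaving the tree is C D (7); add D.
Step 7: cheapest edge leaving the tree is A D (6); add A.
Vertex order: F, C, B, H, G, E, D, A. The 7th vertex is D.

D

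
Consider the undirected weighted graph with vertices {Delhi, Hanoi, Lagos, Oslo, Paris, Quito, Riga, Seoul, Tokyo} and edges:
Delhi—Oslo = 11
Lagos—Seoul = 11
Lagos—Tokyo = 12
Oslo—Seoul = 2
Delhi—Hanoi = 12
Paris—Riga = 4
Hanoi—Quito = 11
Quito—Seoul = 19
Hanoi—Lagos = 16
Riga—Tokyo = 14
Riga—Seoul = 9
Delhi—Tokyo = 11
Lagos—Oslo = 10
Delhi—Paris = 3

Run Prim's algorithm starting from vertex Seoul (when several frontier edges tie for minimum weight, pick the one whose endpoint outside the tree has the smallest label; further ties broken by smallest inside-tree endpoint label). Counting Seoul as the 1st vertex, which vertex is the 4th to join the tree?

Prim's algorithm from Seoul:
Step 1: cheapest edge leaving the tree is Oslo—Seoul (2); add Oslo.
Step 2: cheapest edge leaving the tree is Riga—Seoul (9); add Riga.
Step 3: cheapest edge leaving the tree is Paris—Riga (4); add Paris.
Step 4: cheapest edge leaving the tree is Delhi—Paris (3); add Delhi.
Step 5: cheapest edge leaving the tree is Lagos—Oslo (10); add Lagos.
Step 6: cheapest edge leaving the tree is Delhi—Tokyo (11); add Tokyo.
Step 7: cheapest edge leaving the tree is Delhi—Hanoi (12); add Hanoi.
Step 8: cheapest edge leaving the tree is Hanoi—Quito (11); add Quito.
Vertex order: Seoul, Oslo, Riga, Paris, Delhi, Lagos, Tokyo, Hanoi, Quito. The 4th vertex is Paris.

Paris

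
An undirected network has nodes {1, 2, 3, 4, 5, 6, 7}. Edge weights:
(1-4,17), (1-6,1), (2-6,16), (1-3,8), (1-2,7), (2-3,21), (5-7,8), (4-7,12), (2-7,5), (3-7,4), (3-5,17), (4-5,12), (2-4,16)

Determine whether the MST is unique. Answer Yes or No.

Sort edges by weight, then run Kruskal:
1-6 (1): add — endpoints in different components.
3-7 (4): add — endpoints in different components.
2-7 (5): add — endpoints in different components.
1-2 (7): add — endpoints in different components.
1-3 (8): skip — 1 and 3 already connected.
5-7 (8): add — endpoints in different components.
4-5 (12): add — endpoints in different components.
Non-tree edge 4-7 has weight 12, equal to the heaviest edge on its tree cycle — swapping gives another MST of the same weight. Not unique.

No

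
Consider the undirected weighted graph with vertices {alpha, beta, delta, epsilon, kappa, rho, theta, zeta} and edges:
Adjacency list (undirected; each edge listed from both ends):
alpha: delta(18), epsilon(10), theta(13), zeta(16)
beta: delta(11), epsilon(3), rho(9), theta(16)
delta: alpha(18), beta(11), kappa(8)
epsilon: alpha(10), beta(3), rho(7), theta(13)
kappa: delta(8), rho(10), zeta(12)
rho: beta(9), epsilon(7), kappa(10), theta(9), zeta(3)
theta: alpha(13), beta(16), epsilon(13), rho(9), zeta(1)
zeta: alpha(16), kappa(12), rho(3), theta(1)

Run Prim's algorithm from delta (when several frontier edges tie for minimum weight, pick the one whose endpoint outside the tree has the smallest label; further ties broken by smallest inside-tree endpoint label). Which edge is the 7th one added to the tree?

Prim's algorithm from delta:
Step 1: cheapest edge leaving the tree is delta—kappa (8); add kappa.
Step 2: cheapest edge leaving the tree is kappa—rho (10); add rho.
Step 3: cheapest edge leaving the tree is rho—zeta (3); add zeta.
Step 4: cheapest edge leaving the tree is theta—zeta (1); add theta.
Step 5: cheapest edge leaving the tree is epsilon—rho (7); add epsilon.
Step 6: cheapest edge leaving the tree is beta—epsilon (3); add beta.
Step 7: cheapest edge leaving the tree is alpha—epsilon (10); add alpha.
The 7th edge added is alpha—epsilon.

alpha-epsilon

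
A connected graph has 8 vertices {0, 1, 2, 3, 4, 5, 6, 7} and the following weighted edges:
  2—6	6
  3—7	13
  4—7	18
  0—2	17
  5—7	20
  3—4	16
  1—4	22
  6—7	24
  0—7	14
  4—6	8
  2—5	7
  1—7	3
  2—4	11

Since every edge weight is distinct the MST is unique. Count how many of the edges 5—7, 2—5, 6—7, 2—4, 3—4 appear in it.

Kruskal: consider edges lightest-first.
1—7 (3): add — endpoints in different components.
2—6 (6): add — endpoints in different components.
2—5 (7): add — endpoints in different components.
4—6 (8): add — endpoints in different components.
2—4 (11): skip — 2 and 4 already connected.
3—7 (13): add — endpoints in different components.
0—7 (14): add — endpoints in different components.
3—4 (16): add — endpoints in different components.
MST edge set: {1—7, 2—6, 2—5, 4—6, 3—7, 0—7, 3—4}.
Of the listed edges, {2—5, 3—4} are in the MST → 2.

2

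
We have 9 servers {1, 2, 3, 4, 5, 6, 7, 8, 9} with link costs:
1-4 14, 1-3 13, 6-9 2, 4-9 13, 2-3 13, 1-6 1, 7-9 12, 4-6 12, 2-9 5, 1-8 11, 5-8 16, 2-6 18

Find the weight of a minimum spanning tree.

Sort edges by weight, then run Kruskal:
1-6 (1): add — endpoints in different components.
6-9 (2): add — endpoints in different components.
2-9 (5): add — endpoints in different components.
1-8 (11): add — endpoints in different components.
4-6 (12): add — endpoints in different components.
7-9 (12): add — endpoints in different components.
1-3 (13): add — endpoints in different components.
2-3 (13): skip — 2 and 3 already connected.
4-9 (13): skip — 4 and 9 already connected.
1-4 (14): skip — 1 and 4 already connected.
5-8 (16): add — endpoints in different components.
MST edges: 1-6, 6-9, 2-9, 1-8, 4-6, 7-9, 1-3, 5-8; total weight 1+2+5+11+12+12+13+16 = 72.

72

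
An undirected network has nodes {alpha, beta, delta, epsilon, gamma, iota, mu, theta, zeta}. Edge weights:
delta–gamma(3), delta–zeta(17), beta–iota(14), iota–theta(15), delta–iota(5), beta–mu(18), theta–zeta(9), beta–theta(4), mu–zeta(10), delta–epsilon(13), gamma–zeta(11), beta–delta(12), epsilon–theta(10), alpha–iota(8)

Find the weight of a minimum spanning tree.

Prim, starting at theta.
Step 1: frontier [beta–theta 4, theta–zeta 9, epsilon–theta 10, iota–theta 15] → take beta–theta (4); add beta.
Step 2: frontier [beta–delta 12, beta–iota 14, beta–mu 18, theta–zeta 9, epsilon–theta 10, iota–theta 15] → take theta–zeta (9); add zeta.
Step 3: frontier [beta–delta 12, beta–iota 14, beta–mu 18, epsilon–theta 10, iota–theta 15, mu–zeta 10, gamma–zeta 11, delta–zeta 17] → take epsilon–theta (10); add epsilon.
Step 4: frontier [beta–delta 12, beta–iota 14, beta–mu 18, delta–epsilon 13, iota–theta 15, mu–zeta 10, gamma–zeta 11, delta–zeta 17] → take mu–zeta (10); add mu.
Step 5: frontier [beta–delta 12, beta–iota 14, delta–epsilon 13, iota–theta 15, gamma–zeta 11, delta–zeta 17] → take gamma–zeta (11); add gamma.
Step 6: frontier [beta–delta 12, beta–iota 14, delta–epsilon 13, delta–gamma 3, iota–theta 15, delta–zeta 17] → take delta–gamma (3); add delta.
Step 7: frontier [beta–iota 14, delta–iota 5, iota–theta 15] → take delta–iota (5); add iota.
Step 8: frontier [alpha–iota 8] → take alpha–iota (8); add alpha.
MST edges: beta–theta, theta–zeta, epsilon–theta, mu–zeta, gamma–zeta, delta–gamma, delta–iota, alpha–iota; total weight 4+9+10+10+11+3+5+8 = 60.

60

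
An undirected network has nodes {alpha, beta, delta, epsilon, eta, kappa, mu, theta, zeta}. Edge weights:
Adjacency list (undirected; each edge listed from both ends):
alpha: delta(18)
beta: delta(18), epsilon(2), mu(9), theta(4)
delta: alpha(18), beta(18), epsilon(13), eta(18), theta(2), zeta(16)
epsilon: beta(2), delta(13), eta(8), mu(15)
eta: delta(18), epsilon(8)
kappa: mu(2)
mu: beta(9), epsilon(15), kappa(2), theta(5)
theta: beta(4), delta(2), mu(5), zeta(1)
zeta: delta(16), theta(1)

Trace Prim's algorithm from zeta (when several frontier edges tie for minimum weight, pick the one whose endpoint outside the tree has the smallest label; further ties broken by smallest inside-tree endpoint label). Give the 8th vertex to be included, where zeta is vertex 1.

Prim, starting at zeta.
Step 1: cheapest edge leaving the tree is theta-zeta (1); add theta.
Step 2: cheapest edge leaving the tree is delta-theta (2); add delta.
Step 3: cheapest edge leaving the tree is beta-theta (4); add beta.
Step 4: cheapest edge leaving the tree is beta-epsilon (2); add epsilon.
Step 5: cheapest edge leaving the tree is mu-theta (5); add mu.
Step 6: cheapest edge leaving the tree is kappa-mu (2); add kappa.
Step 7: cheapest edge leaving the tree is epsilon-eta (8); add eta.
Step 8: cheapest edge leaving the tree is alpha-delta (18); add alpha.
Vertex order: zeta, theta, delta, beta, epsilon, mu, kappa, eta, alpha. The 8th vertex is eta.

eta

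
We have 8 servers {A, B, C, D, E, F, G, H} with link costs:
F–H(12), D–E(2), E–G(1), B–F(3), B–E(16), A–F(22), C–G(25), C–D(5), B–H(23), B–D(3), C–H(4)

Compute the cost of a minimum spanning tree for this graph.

Kruskal: consider edges lightest-first.
E–G (1): add — endpoints in different components.
D–E (2): add — endpoints in different components.
B–D (3): add — endpoints in different components.
B–F (3): add — endpoints in different components.
C–H (4): add — endpoints in different components.
C–D (5): add — endpoints in different components.
F–H (12): skip — F and H already connected.
B–E (16): skip — B and E already connected.
A–F (22): add — endpoints in different components.
MST edges: E–G, D–E, B–D, B–F, C–H, C–D, A–F; total weight 1+2+3+3+4+5+22 = 40.

40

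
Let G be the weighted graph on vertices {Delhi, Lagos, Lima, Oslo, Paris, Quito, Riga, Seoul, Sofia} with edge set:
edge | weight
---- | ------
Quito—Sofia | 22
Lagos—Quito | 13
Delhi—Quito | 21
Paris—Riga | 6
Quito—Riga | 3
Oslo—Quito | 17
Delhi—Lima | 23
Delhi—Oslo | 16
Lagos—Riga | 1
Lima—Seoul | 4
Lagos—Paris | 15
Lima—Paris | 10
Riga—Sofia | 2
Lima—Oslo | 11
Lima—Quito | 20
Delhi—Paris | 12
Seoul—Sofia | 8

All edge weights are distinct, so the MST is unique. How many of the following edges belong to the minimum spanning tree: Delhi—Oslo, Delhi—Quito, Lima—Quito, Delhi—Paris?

1

Kruskal's algorithm — process edges by increasing weight (ties by edge label):
Lagos—Riga (1): add — endpoints in different components.
Riga—Sofia (2): add — endpoints in different components.
Quito—Riga (3): add — endpoints in different components.
Lima—Seoul (4): add — endpoints in different components.
Paris—Riga (6): add — endpoints in different components.
Seoul—Sofia (8): add — endpoints in different components.
Lima—Paris (10): skip — Paris and Lima already connected.
Lima—Oslo (11): add — endpoints in different components.
Delhi—Paris (12): add — endpoints in different components.
MST edge set: {Lagos—Riga, Riga—Sofia, Quito—Riga, Lima—Seoul, Paris—Riga, Seoul—Sofia, Lima—Oslo, Delhi—Paris}.
Of the listed edges, {Delhi—Paris} are in the MST → 1.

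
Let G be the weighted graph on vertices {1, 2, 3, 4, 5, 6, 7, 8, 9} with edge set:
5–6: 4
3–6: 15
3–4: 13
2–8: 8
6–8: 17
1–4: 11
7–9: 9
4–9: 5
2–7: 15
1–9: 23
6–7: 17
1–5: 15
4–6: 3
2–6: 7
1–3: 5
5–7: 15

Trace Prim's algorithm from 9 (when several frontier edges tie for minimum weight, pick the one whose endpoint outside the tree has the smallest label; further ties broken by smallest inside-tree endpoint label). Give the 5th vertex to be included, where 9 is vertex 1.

Grow the tree from 9 using Prim:
Step 1: cheapest edge leaving the tree is 4–9 (5); add 4.
Step 2: cheapest edge leaving the tree is 4–6 (3); add 6.
Step 3: cheapest edge leaving the tree is 5–6 (4); add 5.
Step 4: cheapest edge leaving the tree is 2–6 (7); add 2.
Step 5: cheapest edge leaving the tree is 2–8 (8); add 8.
Step 6: cheapest edge leaving the tree is 7–9 (9); add 7.
Step 7: cheapest edge leaving the tree is 1–4 (11); add 1.
Step 8: cheapest edge leaving the tree is 1–3 (5); add 3.
Vertex order: 9, 4, 6, 5, 2, 8, 7, 1, 3. The 5th vertex is 2.

2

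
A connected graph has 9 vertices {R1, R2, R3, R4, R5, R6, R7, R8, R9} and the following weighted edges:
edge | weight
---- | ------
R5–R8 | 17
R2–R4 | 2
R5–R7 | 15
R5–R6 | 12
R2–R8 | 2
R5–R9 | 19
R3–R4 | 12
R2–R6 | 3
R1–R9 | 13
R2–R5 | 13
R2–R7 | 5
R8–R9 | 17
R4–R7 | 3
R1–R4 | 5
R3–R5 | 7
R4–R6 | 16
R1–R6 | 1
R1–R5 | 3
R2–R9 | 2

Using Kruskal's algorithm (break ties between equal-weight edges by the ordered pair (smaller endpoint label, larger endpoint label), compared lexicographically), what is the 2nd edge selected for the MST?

R2-R4

Kruskal's algorithm — process edges by increasing weight (ties by edge label):
R1–R6 (1): add — endpoints in different components.
R2–R4 (2): add — endpoints in different components.
R2–R8 (2): add — endpoints in different components.
R2–R9 (2): add — endpoints in different components.
R1–R5 (3): add — endpoints in different components.
R2–R6 (3): add — endpoints in different components.
R4–R7 (3): add — endpoints in different components.
R1–R4 (5): skip — R4 and R1 already connected.
R2–R7 (5): skip — R7 and R2 already connected.
R3–R5 (7): add — endpoints in different components.
The 2nd edge added is R2–R4.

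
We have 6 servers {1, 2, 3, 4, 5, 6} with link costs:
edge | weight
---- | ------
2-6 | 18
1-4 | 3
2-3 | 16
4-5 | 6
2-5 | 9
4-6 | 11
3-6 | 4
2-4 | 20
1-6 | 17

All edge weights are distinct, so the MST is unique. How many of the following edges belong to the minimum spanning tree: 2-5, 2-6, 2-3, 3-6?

2

Sort edges by weight, then run Kruskal:
1-4 (3): add. Components now {1,4} {2} {3} {5} {6}
3-6 (4): add. Components now {1,4} {2} {3,6} {5}
4-5 (6): add. Components now {1,4,5} {2} {3,6}
2-5 (9): add. Components now {1,2,4,5} {3,6}
4-6 (11): add. Components now {1,2,3,4,5,6}
MST edge set: {1-4, 3-6, 4-5, 2-5, 4-6}.
Of the listed edges, {2-5, 3-6} are in the MST → 2.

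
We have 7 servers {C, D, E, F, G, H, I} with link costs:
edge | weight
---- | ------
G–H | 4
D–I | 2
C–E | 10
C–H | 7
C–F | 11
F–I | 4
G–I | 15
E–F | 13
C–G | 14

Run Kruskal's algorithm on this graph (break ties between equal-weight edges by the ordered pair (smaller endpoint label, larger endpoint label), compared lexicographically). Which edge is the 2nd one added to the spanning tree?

F-I

Kruskal: consider edges lightest-first.
D–I (2): add. Components now {C} {D,I} {E} {F} {G} {H}
F–I (4): add. Components now {C} {D,F,I} {E} {G} {H}
G–H (4): add. Components now {C} {D,F,I} {E} {G,H}
C–H (7): add. Components now {C,G,H} {D,F,I} {E}
C–E (10): add. Components now {C,E,G,H} {D,F,I}
C–F (11): add. Components now {C,D,E,F,G,H,I}
The 2nd edge added is F–I.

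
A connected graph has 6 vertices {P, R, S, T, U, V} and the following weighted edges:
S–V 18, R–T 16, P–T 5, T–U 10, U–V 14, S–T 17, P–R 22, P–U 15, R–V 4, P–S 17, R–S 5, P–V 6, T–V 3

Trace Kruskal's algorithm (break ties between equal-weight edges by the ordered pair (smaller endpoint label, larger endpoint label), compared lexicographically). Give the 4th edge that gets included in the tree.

R-S

Kruskal's algorithm — process edges by increasing weight (ties by edge label):
T–V (3): add — endpoints in different components.
R–V (4): add — endpoints in different components.
P–T (5): add — endpoints in different components.
R–S (5): add — endpoints in different components.
P–V (6): skip — P and V already connected.
T–U (10): add — endpoints in different components.
The 4th edge added is R–S.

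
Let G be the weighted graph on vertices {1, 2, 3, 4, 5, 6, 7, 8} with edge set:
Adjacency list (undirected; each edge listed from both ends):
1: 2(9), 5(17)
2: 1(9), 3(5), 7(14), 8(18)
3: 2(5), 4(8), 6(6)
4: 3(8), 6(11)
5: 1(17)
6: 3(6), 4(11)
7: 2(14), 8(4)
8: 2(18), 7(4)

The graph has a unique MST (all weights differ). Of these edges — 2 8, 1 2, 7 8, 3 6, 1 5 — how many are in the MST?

4

Kruskal's algorithm — process edges by increasing weight (ties by edge label):
7 8 (4): add — endpoints in different components.
2 3 (5): add — endpoints in different components.
3 6 (6): add — endpoints in different components.
3 4 (8): add — endpoints in different components.
1 2 (9): add — endpoints in different components.
4 6 (11): skip — 4 and 6 already connected.
2 7 (14): add — endpoints in different components.
1 5 (17): add — endpoints in different components.
MST edge set: {7 8, 2 3, 3 6, 3 4, 1 2, 2 7, 1 5}.
Of the listed edges, {1 2, 7 8, 3 6, 1 5} are in the MST → 4.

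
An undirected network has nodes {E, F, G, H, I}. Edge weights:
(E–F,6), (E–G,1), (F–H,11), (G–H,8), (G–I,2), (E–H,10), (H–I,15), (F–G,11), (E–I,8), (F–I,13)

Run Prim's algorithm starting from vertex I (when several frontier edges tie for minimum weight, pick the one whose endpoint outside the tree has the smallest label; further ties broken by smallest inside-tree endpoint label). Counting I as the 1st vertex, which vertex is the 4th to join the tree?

F

Prim's algorithm from I:
Step 1: cheapest edge leaving the tree is G–I (2); add G.
Step 2: cheapest edge leaving the tree is E–G (1); add E.
Step 3: cheapest edge leaving the tree is E–F (6); add F.
Step 4: cheapest edge leaving the tree is G–H (8); add H.
Vertex order: I, G, E, F, H. The 4th vertex is F.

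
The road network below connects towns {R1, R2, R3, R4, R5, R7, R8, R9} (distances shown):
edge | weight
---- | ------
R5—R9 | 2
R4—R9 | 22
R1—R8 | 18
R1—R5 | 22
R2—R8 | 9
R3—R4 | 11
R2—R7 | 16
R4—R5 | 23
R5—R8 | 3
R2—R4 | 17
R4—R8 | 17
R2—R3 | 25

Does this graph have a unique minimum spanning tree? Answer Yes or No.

Sort edges by weight, then run Kruskal:
R5—R9 (2): add — endpoints in different components.
R5—R8 (3): add — endpoints in different components.
R2—R8 (9): add — endpoints in different components.
R3—R4 (11): add — endpoints in different components.
R2—R7 (16): add — endpoints in different components.
R2—R4 (17): add — endpoints in different components.
R4—R8 (17): skip — R4 and R8 already connected.
R1—R8 (18): add — endpoints in different components.
Non-tree edge R4—R8 has weight 17, equal to the heaviest edge on its tree cycle — swapping gives another MST of the same weight. Not unique.

No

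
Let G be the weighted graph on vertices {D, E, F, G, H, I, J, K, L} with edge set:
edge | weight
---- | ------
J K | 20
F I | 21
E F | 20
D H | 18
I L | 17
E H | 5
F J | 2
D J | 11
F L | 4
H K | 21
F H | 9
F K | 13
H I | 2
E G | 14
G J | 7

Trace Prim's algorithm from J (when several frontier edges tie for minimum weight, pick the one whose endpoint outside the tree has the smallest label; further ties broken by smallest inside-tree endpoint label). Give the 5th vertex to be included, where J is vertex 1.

H

Prim's algorithm from J:
Step 1: cheapest edge leaving the tree is F J (2); add F.
Step 2: cheapest edge leaving the tree is F L (4); add L.
Step 3: cheapest edge leaving the tree is G J (7); add G.
Step 4: cheapest edge leaving the tree is F H (9); add H.
Step 5: cheapest edge leaving the tree is H I (2); add I.
Step 6: cheapest edge leaving the tree is E H (5); add E.
Step 7: cheapest edge leaving the tree is D J (11); add D.
Step 8: cheapest edge leaving the tree is F K (13); add K.
Vertex order: J, F, L, G, H, I, E, D, K. The 5th vertex is H.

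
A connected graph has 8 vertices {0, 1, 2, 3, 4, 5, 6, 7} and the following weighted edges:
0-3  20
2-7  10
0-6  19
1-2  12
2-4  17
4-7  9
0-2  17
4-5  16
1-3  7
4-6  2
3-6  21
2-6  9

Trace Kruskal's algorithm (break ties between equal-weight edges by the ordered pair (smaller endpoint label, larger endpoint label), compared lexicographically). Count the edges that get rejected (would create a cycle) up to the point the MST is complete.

Sort edges by weight, then run Kruskal:
4-6 (2): add — endpoints in different components.
1-3 (7): add — endpoints in different components.
2-6 (9): add — endpoints in different components.
4-7 (9): add — endpoints in different components.
2-7 (10): skip — 2 and 7 already connected.
1-2 (12): add — endpoints in different components.
4-5 (16): add — endpoints in different components.
0-2 (17): add — endpoints in different components.
Edges rejected before the tree was complete: 1.

1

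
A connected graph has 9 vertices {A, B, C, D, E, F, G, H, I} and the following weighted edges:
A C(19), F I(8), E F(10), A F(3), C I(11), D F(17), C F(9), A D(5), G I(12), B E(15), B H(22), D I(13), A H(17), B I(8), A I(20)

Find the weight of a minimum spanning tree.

Prim's algorithm from C:
Step 1: cheapest edge leaving the tree is C F (9); add F.
Step 2: cheapest edge leaving the tree is A F (3); add A.
Step 3: cheapest edge leaving the tree is A D (5); add D.
Step 4: cheapest edge leaving the tree is F I (8); add I.
Step 5: cheapest edge leaving the tree is B I (8); add B.
Step 6: cheapest edge leaving the tree is E F (10); add E.
Step 7: cheapest edge leaving the tree is G I (12); add G.
Step 8: cheapest edge leaving the tree is A H (17); add H.
MST edges: C F, A F, A D, F I, B I, E F, G I, A H; total weight 9+3+5+8+8+10+12+17 = 72.

72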